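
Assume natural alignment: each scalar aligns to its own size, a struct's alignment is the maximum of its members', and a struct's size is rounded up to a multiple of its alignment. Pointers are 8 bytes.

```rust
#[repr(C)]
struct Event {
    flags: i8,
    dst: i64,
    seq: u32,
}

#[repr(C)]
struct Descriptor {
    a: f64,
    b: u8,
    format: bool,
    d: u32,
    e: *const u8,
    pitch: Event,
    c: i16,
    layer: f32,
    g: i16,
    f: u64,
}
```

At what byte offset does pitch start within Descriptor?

24

Event: 0..1  flags  (1B, 1-aligned); 1..8  -- padding (7B); 8..16  dst  (8B, 8-aligned); 16..20  seq  (4B, 4-aligned); 20..24  -- tail padding (4B); sizeof = 24, alignof = 8
0..8  a  (8B, 8-aligned)
8..9  b  (1B, 1-aligned)
9..10  format  (1B, 1-aligned)
10..12  -- padding (2B)
12..16  d  (4B, 4-aligned)
16..24  e  (8B, 8-aligned)
24..48  pitch  (24B, 8-aligned)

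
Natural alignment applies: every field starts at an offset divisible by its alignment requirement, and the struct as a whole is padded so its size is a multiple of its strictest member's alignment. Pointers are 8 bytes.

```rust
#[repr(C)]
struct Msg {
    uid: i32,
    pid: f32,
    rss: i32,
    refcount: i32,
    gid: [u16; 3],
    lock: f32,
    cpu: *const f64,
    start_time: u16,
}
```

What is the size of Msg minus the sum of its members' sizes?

12

@0: uid [4B, align 4] → 4
@4: pid [4B, align 4] → 8
@8: rss [4B, align 4] → 12
@12: refcount [4B, align 4] → 16
@16: gid [6B, align 2] → 22
+2 pad (align 4)
@24: lock [4B, align 4] → 28
+4 pad (align 8)
@32: cpu [8B, align 8] → 40
@40: start_time [2B, align 2] → 42
+6 tail pad (align 8)
size 48, align 8
data bytes 36, size 48 → padding 12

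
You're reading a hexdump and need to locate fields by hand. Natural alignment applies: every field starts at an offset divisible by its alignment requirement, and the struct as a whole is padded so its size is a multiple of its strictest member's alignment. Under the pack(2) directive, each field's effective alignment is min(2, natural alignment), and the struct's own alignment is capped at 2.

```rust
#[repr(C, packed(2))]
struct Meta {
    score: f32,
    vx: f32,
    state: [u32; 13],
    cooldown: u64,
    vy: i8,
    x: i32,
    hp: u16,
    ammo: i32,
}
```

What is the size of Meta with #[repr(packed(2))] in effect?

score at 0 (size 4, align 2) → ends 4
vx at 4 (size 4, align 2) → ends 8
state at 8 (size 52, align 2) → ends 60
cooldown at 60 (size 8, align 2) → ends 68
vy at 68 (size 1, align 1) → ends 69
pad 1 to align 2 for x
x at 70 (size 4, align 2) → ends 74
hp at 74 (size 2, align 2) → ends 76
ammo at 76 (size 4, align 2) → ends 80
total 80 bytes, alignment 2

80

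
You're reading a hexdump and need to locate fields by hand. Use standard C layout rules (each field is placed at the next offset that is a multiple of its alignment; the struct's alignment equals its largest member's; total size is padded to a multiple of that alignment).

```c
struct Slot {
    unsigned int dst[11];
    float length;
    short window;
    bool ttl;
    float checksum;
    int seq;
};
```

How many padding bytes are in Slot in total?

1

0..44  dst  (44B, 4-aligned)
44..48  length  (4B, 4-aligned)
48..50  window  (2B, 2-aligned)
50..51  ttl  (1B, 1-aligned)
51..52  -- padding (1B)
52..56  checksum  (4B, 4-aligned)
56..60  seq  (4B, 4-aligned)
sizeof = 60, alignof = 4
data bytes 59, size 60 → padding 1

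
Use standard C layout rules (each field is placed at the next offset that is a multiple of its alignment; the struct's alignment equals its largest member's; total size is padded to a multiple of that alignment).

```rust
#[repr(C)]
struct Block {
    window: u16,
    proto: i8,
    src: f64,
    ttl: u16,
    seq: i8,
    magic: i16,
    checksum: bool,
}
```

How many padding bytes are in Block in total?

7

@0: window [2B, align 2] → 2
@2: proto [1B, align 1] → 3
+5 pad (align 8)
@8: src [8B, align 8] → 16
@16: ttl [2B, align 2] → 18
@18: seq [1B, align 1] → 19
+1 pad (align 2)
@20: magic [2B, align 2] → 22
@22: checksum [1B, align 1] → 23
+1 tail pad (align 8)
size 24, align 8
data bytes 17, size 24 → padding 7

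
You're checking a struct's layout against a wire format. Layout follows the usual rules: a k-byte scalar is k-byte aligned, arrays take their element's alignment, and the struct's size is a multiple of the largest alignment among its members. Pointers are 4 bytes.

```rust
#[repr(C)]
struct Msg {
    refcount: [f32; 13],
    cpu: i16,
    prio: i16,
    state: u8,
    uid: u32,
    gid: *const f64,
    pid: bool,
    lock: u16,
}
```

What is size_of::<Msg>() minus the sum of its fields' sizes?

4

refcount at 0 (size 52, align 4) → ends 52
cpu at 52 (size 2, align 2) → ends 54
prio at 54 (size 2, align 2) → ends 56
state at 56 (size 1, align 1) → ends 57
pad 3 to align 4 for uid
uid at 60 (size 4, align 4) → ends 64
gid at 64 (size 4, align 4) → ends 68
pid at 68 (size 1, align 1) → ends 69
pad 1 to align 2 for lock
lock at 70 (size 2, align 2) → ends 72
total 72 bytes, alignment 4
data bytes 68, size 72 → padding 4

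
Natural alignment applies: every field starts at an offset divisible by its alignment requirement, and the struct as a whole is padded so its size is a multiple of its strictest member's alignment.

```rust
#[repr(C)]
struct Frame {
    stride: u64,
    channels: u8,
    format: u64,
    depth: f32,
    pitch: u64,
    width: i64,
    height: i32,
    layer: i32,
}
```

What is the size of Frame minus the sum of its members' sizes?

11

stride at 0 (size 8, align 8) → ends 8
channels at 8 (size 1, align 1) → ends 9
pad 7 to align 8 for format
format at 16 (size 8, align 8) → ends 24
depth at 24 (size 4, align 4) → ends 28
pad 4 to align 8 for pitch
pitch at 32 (size 8, align 8) → ends 40
width at 40 (size 8, align 8) → ends 48
height at 48 (size 4, align 4) → ends 52
layer at 52 (size 4, align 4) → ends 56
total 56 bytes, alignment 8
data bytes 45, size 56 → padding 11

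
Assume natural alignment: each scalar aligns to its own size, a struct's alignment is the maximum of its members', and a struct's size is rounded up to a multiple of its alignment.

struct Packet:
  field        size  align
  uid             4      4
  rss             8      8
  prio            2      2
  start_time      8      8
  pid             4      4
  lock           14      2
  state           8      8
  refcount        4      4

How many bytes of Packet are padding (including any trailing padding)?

20

0..4  uid  (4B, 4-aligned)
4..8  -- padding (4B)
8..16  rss  (8B, 8-aligned)
16..18  prio  (2B, 2-aligned)
18..24  -- padding (6B)
24..32  start_time  (8B, 8-aligned)
32..36  pid  (4B, 4-aligned)
36..50  lock  (14B, 2-aligned)
50..56  -- padding (6B)
56..64  state  (8B, 8-aligned)
64..68  refcount  (4B, 4-aligned)
68..72  -- tail padding (4B)
sizeof = 72, alignof = 8
data bytes 52, size 72 → padding 20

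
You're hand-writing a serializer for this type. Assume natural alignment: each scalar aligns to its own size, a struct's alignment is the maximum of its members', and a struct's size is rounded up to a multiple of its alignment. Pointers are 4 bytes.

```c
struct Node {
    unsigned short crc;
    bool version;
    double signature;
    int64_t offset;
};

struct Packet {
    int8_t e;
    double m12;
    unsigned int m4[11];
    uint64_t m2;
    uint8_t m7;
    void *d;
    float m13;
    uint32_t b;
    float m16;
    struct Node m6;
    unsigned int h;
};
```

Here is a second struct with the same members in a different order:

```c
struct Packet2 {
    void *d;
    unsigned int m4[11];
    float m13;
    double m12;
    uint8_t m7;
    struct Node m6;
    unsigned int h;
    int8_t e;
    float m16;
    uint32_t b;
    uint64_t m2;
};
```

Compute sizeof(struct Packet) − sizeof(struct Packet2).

Node: crc at 0 (size 2, align 2) → ends 2; version at 2 (size 1, align 1) → ends 3; pad 5 to align 8 for signature; signature at 8 (size 8, align 8) → ends 16; offset at 16 (size 8, align 8) → ends 24; total 24 bytes, alignment 8
e at 0 (size 1, align 1) → ends 1
pad 7 to align 8 for m12
m12 at 8 (size 8, align 8) → ends 16
m4 at 16 (size 44, align 4) → ends 60
pad 4 to align 8 for m2
m2 at 64 (size 8, align 8) → ends 72
m7 at 72 (size 1, align 1) → ends 73
pad 3 to align 4 for d
d at 76 (size 4, align 4) → ends 80
m13 at 80 (size 4, align 4) → ends 84
b at 84 (size 4, align 4) → ends 88
m16 at 88 (size 4, align 4) → ends 92
pad 4 to align 8 for m6
m6 at 96 (size 24, align 8) → ends 120
h at 120 (size 4, align 4) → ends 124
tail pad 4 to reach multiple of 8
total 128 bytes, alignment 8
— Packet2 —
d at 0 (size 4, align 4) → ends 4
m4 at 4 (size 44, align 4) → ends 48
m13 at 48 (size 4, align 4) → ends 52
pad 4 to align 8 for m12
m12 at 56 (size 8, align 8) → ends 64
m7 at 64 (size 1, align 1) → ends 65
pad 7 to align 8 for m6
m6 at 72 (size 24, align 8) → ends 96
h at 96 (size 4, align 4) → ends 100
e at 100 (size 1, align 1) → ends 101
pad 3 to align 4 for m16
m16 at 104 (size 4, align 4) → ends 108
b at 108 (size 4, align 4) → ends 112
m2 at 112 (size 8, align 8) → ends 120
total 120 bytes, alignment 8
128 − 120 = 8

8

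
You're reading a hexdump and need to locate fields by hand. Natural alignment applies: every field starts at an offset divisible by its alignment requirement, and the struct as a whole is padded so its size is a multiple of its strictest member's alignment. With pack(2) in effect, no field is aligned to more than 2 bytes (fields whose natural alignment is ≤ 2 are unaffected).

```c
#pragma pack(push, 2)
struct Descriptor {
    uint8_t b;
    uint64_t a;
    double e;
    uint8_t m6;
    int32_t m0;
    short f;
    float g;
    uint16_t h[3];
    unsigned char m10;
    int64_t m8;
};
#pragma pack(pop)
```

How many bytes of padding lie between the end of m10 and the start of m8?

0..1  b  (1B, 1-aligned)
1..2  -- padding (1B)
2..10  a  (8B, 2-aligned)
10..18  e  (8B, 2-aligned)
18..19  m6  (1B, 1-aligned)
19..20  -- padding (1B)
20..24  m0  (4B, 2-aligned)
24..26  f  (2B, 2-aligned)
26..30  g  (4B, 2-aligned)
30..36  h  (6B, 2-aligned)
36..37  m10  (1B, 1-aligned)
37..38  -- padding (1B)
38..46  m8  (8B, 2-aligned)

1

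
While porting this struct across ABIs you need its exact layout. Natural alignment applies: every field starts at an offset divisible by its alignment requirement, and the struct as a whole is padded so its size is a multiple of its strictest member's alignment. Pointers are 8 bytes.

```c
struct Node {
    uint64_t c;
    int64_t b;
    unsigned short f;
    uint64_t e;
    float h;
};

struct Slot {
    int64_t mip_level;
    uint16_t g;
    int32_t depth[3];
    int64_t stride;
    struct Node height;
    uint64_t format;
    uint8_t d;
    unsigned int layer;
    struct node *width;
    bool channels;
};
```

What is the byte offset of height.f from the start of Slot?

Node: 0..8  c  (8B, 8-aligned); 8..16  b  (8B, 8-aligned); 16..18  f  (2B, 2-aligned); 18..24  -- padding (6B); 24..32  e  (8B, 8-aligned); 32..36  h  (4B, 4-aligned); 36..40  -- tail padding (4B); sizeof = 40, alignof = 8
0..8  mip_level  (8B, 8-aligned)
8..10  g  (2B, 2-aligned)
10..12  -- padding (2B)
12..24  depth  (12B, 4-aligned)
24..32  stride  (8B, 8-aligned)
32..72  height  (40B, 8-aligned)
within Node: f at 16
32 + 16 = 48

48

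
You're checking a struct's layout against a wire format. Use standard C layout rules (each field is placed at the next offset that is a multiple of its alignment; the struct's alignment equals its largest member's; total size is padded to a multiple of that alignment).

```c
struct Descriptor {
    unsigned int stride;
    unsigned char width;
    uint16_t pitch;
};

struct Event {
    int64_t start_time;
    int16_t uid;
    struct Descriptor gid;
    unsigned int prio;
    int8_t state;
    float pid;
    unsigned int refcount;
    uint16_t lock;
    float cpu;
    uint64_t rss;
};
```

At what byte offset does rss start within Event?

48

Descriptor: @0: stride [4B, align 4] → 4; @4: width [1B, align 1] → 5; +1 pad (align 2); @6: pitch [2B, align 2] → 8; size 8, align 4
@0: start_time [8B, align 8] → 8
@8: uid [2B, align 2] → 10
+2 pad (align 4)
@12: gid [8B, align 4] → 20
@20: prio [4B, align 4] → 24
@24: state [1B, align 1] → 25
+3 pad (align 4)
@28: pid [4B, align 4] → 32
@32: refcount [4B, align 4] → 36
@36: lock [2B, align 2] → 38
+2 pad (align 4)
@40: cpu [4B, align 4] → 44
+4 pad (align 8)
@48: rss [8B, align 8] → 56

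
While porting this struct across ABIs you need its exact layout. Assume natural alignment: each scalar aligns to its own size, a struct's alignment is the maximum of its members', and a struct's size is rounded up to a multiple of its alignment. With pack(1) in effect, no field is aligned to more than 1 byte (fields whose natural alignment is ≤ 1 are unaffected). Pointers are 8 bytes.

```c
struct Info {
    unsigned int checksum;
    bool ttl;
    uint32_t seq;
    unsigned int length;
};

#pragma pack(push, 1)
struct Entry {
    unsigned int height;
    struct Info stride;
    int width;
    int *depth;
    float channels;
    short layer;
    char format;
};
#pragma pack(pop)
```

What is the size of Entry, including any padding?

39 bytes

Info: 0..4  checksum  (4B, 4-aligned); 4..5  ttl  (1B, 1-aligned); 5..8  -- padding (3B); 8..12  seq  (4B, 4-aligned); 12..16  length  (4B, 4-aligned); sizeof = 16, alignof = 4
0..4  height  (4B, 1-aligned)
4..20  stride  (16B, 1-aligned)
20..24  width  (4B, 1-aligned)
24..32  depth  (8B, 1-aligned)
32..36  channels  (4B, 1-aligned)
36..38  layer  (2B, 1-aligned)
38..39  format  (1B, 1-aligned)
sizeof = 39, alignof = 1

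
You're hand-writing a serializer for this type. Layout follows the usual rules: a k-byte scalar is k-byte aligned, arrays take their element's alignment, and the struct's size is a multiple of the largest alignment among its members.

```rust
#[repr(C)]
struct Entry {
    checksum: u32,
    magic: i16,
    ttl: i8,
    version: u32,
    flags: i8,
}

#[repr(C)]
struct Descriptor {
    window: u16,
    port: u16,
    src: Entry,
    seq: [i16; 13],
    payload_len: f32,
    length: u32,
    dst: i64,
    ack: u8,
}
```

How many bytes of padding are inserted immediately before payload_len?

Entry: checksum at 0 (size 4, align 4) → ends 4; magic at 4 (size 2, align 2) → ends 6; ttl at 6 (size 1, align 1) → ends 7; pad 1 to align 4 for version; version at 8 (size 4, align 4) → ends 12; flags at 12 (size 1, align 1) → ends 13; tail pad 3 to reach multiple of 4; total 16 bytes, alignment 4
window at 0 (size 2, align 2) → ends 2
port at 2 (size 2, align 2) → ends 4
src at 4 (size 16, align 4) → ends 20
seq at 20 (size 26, align 2) → ends 46
pad 2 to align 4 for payload_len
payload_len at 48 (size 4, align 4) → ends 52

2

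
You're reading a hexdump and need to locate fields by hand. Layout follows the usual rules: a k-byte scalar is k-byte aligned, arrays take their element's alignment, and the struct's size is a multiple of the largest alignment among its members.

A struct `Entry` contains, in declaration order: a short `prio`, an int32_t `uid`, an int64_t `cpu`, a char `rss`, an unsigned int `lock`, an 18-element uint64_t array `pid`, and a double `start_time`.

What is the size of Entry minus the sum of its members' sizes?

5

@0: prio [2B, align 2] → 2
+2 pad (align 4)
@4: uid [4B, align 4] → 8
@8: cpu [8B, align 8] → 16
@16: rss [1B, align 1] → 17
+3 pad (align 4)
@20: lock [4B, align 4] → 24
@24: pid [144B, align 8] → 168
@168: start_time [8B, align 8] → 176
size 176, align 8
data bytes 171, size 176 → padding 5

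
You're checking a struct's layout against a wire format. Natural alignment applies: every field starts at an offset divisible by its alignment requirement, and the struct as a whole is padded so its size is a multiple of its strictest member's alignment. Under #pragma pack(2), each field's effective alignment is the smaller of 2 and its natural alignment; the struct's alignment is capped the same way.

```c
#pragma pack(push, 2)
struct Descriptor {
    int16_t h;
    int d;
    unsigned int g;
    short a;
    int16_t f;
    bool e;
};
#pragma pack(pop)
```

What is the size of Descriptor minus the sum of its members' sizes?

h at 0 (size 2, align 2) → ends 2
d at 2 (size 4, align 2) → ends 6
g at 6 (size 4, align 2) → ends 10
a at 10 (size 2, align 2) → ends 12
f at 12 (size 2, align 2) → ends 14
e at 14 (size 1, align 1) → ends 15
tail pad 1 to reach multiple of 2
total 16 bytes, alignment 2
data bytes 15, size 16 → padding 1

1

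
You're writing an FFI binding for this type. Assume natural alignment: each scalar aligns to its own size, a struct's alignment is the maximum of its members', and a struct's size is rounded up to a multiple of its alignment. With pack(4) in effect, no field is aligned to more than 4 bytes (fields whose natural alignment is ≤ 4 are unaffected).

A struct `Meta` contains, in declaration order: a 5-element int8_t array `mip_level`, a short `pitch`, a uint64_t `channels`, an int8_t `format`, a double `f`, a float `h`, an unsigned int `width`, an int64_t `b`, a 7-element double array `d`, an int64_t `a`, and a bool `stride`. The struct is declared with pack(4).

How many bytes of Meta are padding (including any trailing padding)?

7

mip_level at 0 (size 5, align 1) → ends 5
pad 1 to align 2 for pitch
pitch at 6 (size 2, align 2) → ends 8
channels at 8 (size 8, align 4) → ends 16
format at 16 (size 1, align 1) → ends 17
pad 3 to align 4 for f
f at 20 (size 8, align 4) → ends 28
h at 28 (size 4, align 4) → ends 32
width at 32 (size 4, align 4) → ends 36
b at 36 (size 8, align 4) → ends 44
d at 44 (size 56, align 4) → ends 100
a at 100 (size 8, align 4) → ends 108
stride at 108 (size 1, align 1) → ends 109
tail pad 3 to reach multiple of 4
total 112 bytes, alignment 4
data bytes 105, size 112 → padding 7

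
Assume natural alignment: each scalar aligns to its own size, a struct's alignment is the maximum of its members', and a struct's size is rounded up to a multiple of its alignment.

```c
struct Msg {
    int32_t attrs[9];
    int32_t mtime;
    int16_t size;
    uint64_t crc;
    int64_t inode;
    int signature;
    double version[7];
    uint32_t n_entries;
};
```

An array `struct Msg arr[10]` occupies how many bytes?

1360

attrs at 0 (size 36, align 4) → ends 36
mtime at 36 (size 4, align 4) → ends 40
size at 40 (size 2, align 2) → ends 42
pad 6 to align 8 for crc
crc at 48 (size 8, align 8) → ends 56
inode at 56 (size 8, align 8) → ends 64
signature at 64 (size 4, align 4) → ends 68
pad 4 to align 8 for version
version at 72 (size 56, align 8) → ends 128
n_entries at 128 (size 4, align 4) → ends 132
tail pad 4 to reach multiple of 8
total 136 bytes, alignment 8
array of 10: 10 × 136 = 1360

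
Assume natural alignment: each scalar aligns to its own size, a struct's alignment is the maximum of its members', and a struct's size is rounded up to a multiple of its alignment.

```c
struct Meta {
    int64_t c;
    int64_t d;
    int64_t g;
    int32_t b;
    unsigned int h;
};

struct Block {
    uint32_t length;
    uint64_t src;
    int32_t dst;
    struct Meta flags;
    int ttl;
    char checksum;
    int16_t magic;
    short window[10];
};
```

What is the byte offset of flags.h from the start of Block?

Meta: 0..8  c  (8B, 8-aligned); 8..16  d  (8B, 8-aligned); 16..24  g  (8B, 8-aligned); 24..28  b  (4B, 4-aligned); 28..32  h  (4B, 4-aligned); sizeof = 32, alignof = 8
0..4  length  (4B, 4-aligned)
4..8  -- padding (4B)
8..16  src  (8B, 8-aligned)
16..20  dst  (4B, 4-aligned)
20..24  -- padding (4B)
24..56  flags  (32B, 8-aligned)
within Meta: h at 28
24 + 28 = 52

52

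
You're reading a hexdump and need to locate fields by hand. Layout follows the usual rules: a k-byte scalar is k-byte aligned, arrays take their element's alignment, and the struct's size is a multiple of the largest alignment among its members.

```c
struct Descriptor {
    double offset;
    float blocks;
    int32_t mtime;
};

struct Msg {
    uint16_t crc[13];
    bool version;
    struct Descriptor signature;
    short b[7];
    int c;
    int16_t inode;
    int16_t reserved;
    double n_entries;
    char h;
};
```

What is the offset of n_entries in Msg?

72

Descriptor: offset at 0 (size 8, align 8) → ends 8; blocks at 8 (size 4, align 4) → ends 12; mtime at 12 (size 4, align 4) → ends 16; total 16 bytes, alignment 8
crc at 0 (size 26, align 2) → ends 26
version at 26 (size 1, align 1) → ends 27
pad 5 to align 8 for signature
signature at 32 (size 16, align 8) → ends 48
b at 48 (size 14, align 2) → ends 62
pad 2 to align 4 for c
c at 64 (size 4, align 4) → ends 68
inode at 68 (size 2, align 2) → ends 70
reserved at 70 (size 2, align 2) → ends 72
n_entries at 72 (size 8, align 8) → ends 80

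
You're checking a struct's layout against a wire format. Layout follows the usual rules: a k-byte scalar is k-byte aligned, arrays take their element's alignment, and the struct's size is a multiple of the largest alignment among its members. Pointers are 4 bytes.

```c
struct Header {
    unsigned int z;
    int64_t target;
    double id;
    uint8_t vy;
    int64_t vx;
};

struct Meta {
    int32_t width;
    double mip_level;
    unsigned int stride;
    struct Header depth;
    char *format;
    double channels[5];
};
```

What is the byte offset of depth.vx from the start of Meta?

Header: z at 0 (size 4, align 4) → ends 4; pad 4 to align 8 for target; target at 8 (size 8, align 8) → ends 16; id at 16 (size 8, align 8) → ends 24; vy at 24 (size 1, align 1) → ends 25; pad 7 to align 8 for vx; vx at 32 (size 8, align 8) → ends 40; total 40 bytes, alignment 8
width at 0 (size 4, align 4) → ends 4
pad 4 to align 8 for mip_level
mip_level at 8 (size 8, align 8) → ends 16
stride at 16 (size 4, align 4) → ends 20
pad 4 to align 8 for depth
depth at 24 (size 40, align 8) → ends 64
within Header: vx at 32
24 + 32 = 56

56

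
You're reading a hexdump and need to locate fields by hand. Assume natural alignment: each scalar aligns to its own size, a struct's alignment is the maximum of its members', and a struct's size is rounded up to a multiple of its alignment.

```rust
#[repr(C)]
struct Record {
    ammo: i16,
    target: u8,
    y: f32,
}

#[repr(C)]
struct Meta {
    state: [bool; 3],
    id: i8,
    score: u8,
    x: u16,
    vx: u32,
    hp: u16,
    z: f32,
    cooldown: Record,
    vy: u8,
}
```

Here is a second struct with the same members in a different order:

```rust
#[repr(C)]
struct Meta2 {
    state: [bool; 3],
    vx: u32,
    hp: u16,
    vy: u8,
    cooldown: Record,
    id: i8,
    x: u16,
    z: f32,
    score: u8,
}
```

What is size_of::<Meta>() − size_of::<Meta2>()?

0

Record: ammo at 0 (size 2, align 2) → ends 2; target at 2 (size 1, align 1) → ends 3; pad 1 to align 4 for y; y at 4 (size 4, align 4) → ends 8; total 8 bytes, alignment 4
state at 0 (size 3, align 1) → ends 3
id at 3 (size 1, align 1) → ends 4
score at 4 (size 1, align 1) → ends 5
pad 1 to align 2 for x
x at 6 (size 2, align 2) → ends 8
vx at 8 (size 4, align 4) → ends 12
hp at 12 (size 2, align 2) → ends 14
pad 2 to align 4 for z
z at 16 (size 4, align 4) → ends 20
cooldown at 20 (size 8, align 4) → ends 28
vy at 28 (size 1, align 1) → ends 29
tail pad 3 to reach multiple of 4
total 32 bytes, alignment 4
— Meta2 —
state at 0 (size 3, align 1) → ends 3
pad 1 to align 4 for vx
vx at 4 (size 4, align 4) → ends 8
hp at 8 (size 2, align 2) → ends 10
vy at 10 (size 1, align 1) → ends 11
pad 1 to align 4 for cooldown
cooldown at 12 (size 8, align 4) → ends 20
id at 20 (size 1, align 1) → ends 21
pad 1 to align 2 for x
x at 22 (size 2, align 2) → ends 24
z at 24 (size 4, align 4) → ends 28
score at 28 (size 1, align 1) → ends 29
tail pad 3 to reach multiple of 4
total 32 bytes, alignment 4
32 − 32 = 0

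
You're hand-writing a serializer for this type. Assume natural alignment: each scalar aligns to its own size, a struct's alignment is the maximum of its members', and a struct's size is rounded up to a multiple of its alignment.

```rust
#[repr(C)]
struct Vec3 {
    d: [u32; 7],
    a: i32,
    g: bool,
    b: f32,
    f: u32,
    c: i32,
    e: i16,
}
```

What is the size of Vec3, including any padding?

52 bytes

0..28  d  (28B, 4-aligned)
28..32  a  (4B, 4-aligned)
32..33  g  (1B, 1-aligned)
33..36  -- padding (3B)
36..40  b  (4B, 4-aligned)
40..44  f  (4B, 4-aligned)
44..48  c  (4B, 4-aligned)
48..50  e  (2B, 2-aligned)
50..52  -- tail padding (2B)
sizeof = 52, alignof = 4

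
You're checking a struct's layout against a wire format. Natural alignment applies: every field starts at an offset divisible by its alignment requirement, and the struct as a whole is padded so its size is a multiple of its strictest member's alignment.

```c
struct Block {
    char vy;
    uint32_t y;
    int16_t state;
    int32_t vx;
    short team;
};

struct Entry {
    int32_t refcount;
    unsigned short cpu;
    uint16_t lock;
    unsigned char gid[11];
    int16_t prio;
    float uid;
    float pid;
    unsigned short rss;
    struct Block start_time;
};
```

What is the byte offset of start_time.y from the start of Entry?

Block: 0..1  vy  (1B, 1-aligned); 1..4  -- padding (3B); 4..8  y  (4B, 4-aligned); 8..10  state  (2B, 2-aligned); 10..12  -- padding (2B); 12..16  vx  (4B, 4-aligned); 16..18  team  (2B, 2-aligned); 18..20  -- tail padding (2B); sizeof = 20, alignof = 4
0..4  refcount  (4B, 4-aligned)
4..6  cpu  (2B, 2-aligned)
6..8  lock  (2B, 2-aligned)
8..19  gid  (11B, 1-aligned)
19..20  -- padding (1B)
20..22  prio  (2B, 2-aligned)
22..24  -- padding (2B)
24..28  uid  (4B, 4-aligned)
28..32  pid  (4B, 4-aligned)
32..34  rss  (2B, 2-aligned)
34..36  -- padding (2B)
36..56  start_time  (20B, 4-aligned)
within Block: y at 4
36 + 4 = 40

40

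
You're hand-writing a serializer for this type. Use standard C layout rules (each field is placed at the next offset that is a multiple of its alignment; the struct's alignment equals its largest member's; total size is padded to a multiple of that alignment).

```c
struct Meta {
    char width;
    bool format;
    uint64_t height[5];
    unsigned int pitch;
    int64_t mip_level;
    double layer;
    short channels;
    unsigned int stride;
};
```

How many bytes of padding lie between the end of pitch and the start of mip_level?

@0: width [1B, align 1] → 1
@1: format [1B, align 1] → 2
+6 pad (align 8)
@8: height [40B, align 8] → 48
@48: pitch [4B, align 4] → 52
+4 pad (align 8)
@56: mip_level [8B, align 8] → 64

4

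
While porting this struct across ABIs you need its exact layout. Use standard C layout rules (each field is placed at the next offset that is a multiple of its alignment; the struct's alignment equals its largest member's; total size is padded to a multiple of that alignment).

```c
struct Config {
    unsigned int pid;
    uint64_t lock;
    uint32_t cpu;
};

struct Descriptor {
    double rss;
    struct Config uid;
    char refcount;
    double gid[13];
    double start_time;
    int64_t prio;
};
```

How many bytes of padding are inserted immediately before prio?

0

Config: @0: pid [4B, align 4] → 4; +4 pad (align 8); @8: lock [8B, align 8] → 16; @16: cpu [4B, align 4] → 20; +4 tail pad (align 8); size 24, align 8
@0: rss [8B, align 8] → 8
@8: uid [24B, align 8] → 32
@32: refcount [1B, align 1] → 33
+7 pad (align 8)
@40: gid [104B, align 8] → 144
@144: start_time [8B, align 8] → 152
@152: prio [8B, align 8] → 160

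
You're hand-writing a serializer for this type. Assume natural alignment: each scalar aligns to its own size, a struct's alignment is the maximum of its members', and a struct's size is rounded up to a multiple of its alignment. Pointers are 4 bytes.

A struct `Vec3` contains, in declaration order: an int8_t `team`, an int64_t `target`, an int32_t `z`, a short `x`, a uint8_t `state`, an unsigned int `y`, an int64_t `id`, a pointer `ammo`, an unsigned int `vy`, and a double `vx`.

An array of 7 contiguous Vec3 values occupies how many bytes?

@0: team [1B, align 1] → 1
+7 pad (align 8)
@8: target [8B, align 8] → 16
@16: z [4B, align 4] → 20
@20: x [2B, align 2] → 22
@22: state [1B, align 1] → 23
+1 pad (align 4)
@24: y [4B, align 4] → 28
+4 pad (align 8)
@32: id [8B, align 8] → 40
@40: ammo [4B, align 4] → 44
@44: vy [4B, align 4] → 48
@48: vx [8B, align 8] → 56
size 56, align 8
array of 7: 7 × 56 = 392

392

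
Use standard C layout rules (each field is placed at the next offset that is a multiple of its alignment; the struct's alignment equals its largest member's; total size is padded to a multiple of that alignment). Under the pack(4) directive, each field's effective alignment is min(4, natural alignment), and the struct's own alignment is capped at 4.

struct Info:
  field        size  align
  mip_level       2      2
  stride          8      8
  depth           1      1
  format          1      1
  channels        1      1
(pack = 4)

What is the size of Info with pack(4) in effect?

16

0..2  mip_level  (2B, 2-aligned)
2..4  -- padding (2B)
4..12  stride  (8B, 4-aligned)
12..13  depth  (1B, 1-aligned)
13..14  format  (1B, 1-aligned)
14..15  channels  (1B, 1-aligned)
15..16  -- tail padding (1B)
sizeof = 16, alignof = 4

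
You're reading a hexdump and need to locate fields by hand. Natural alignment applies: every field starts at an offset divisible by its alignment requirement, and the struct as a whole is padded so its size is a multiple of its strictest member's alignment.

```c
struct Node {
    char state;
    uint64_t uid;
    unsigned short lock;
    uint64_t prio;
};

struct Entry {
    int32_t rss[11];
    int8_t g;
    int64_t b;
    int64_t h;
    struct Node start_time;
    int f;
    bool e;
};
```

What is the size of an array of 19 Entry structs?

1976

Node: state at 0 (size 1, align 1) → ends 1; pad 7 to align 8 for uid; uid at 8 (size 8, align 8) → ends 16; lock at 16 (size 2, align 2) → ends 18; pad 6 to align 8 for prio; prio at 24 (size 8, align 8) → ends 32; total 32 bytes, alignment 8
rss at 0 (size 44, align 4) → ends 44
g at 44 (size 1, align 1) → ends 45
pad 3 to align 8 for b
b at 48 (size 8, align 8) → ends 56
h at 56 (size 8, align 8) → ends 64
start_time at 64 (size 32, align 8) → ends 96
f at 96 (size 4, align 4) → ends 100
e at 100 (size 1, align 1) → ends 101
tail pad 3 to reach multiple of 8
total 104 bytes, alignment 8
array of 19: 19 × 104 = 1976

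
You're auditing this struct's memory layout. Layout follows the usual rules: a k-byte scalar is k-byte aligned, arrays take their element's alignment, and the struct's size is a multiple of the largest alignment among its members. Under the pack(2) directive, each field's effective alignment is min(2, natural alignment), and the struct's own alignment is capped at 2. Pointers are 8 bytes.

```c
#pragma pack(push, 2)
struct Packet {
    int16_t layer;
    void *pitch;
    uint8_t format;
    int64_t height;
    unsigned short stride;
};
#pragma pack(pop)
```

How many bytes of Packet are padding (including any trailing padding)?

1

0..2  layer  (2B, 2-aligned)
2..10  pitch  (8B, 2-aligned)
10..11  format  (1B, 1-aligned)
11..12  -- padding (1B)
12..20  height  (8B, 2-aligned)
20..22  stride  (2B, 2-aligned)
sizeof = 22, alignof = 2
data bytes 21, size 22 → padding 1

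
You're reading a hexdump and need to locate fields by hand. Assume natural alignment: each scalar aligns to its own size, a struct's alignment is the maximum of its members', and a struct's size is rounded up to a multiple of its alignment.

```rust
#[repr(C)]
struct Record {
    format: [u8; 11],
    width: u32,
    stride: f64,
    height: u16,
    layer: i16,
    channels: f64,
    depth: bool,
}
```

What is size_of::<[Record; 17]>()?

0..11  format  (11B, 1-aligned)
11..12  -- padding (1B)
12..16  width  (4B, 4-aligned)
16..24  stride  (8B, 8-aligned)
24..26  height  (2B, 2-aligned)
26..28  layer  (2B, 2-aligned)
28..32  -- padding (4B)
32..40  channels  (8B, 8-aligned)
40..41  depth  (1B, 1-aligned)
41..48  -- tail padding (7B)
sizeof = 48, alignof = 8
array of 17: 17 × 48 = 816

816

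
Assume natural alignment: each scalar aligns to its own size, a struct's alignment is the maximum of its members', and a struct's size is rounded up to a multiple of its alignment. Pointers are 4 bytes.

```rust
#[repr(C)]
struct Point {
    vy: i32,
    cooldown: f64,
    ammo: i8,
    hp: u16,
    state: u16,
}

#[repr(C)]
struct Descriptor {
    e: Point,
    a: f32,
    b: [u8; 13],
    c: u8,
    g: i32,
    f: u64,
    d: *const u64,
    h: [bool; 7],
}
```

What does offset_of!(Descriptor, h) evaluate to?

60

Point: 0..4  vy  (4B, 4-aligned); 4..8  -- padding (4B); 8..16  cooldown  (8B, 8-aligned); 16..17  ammo  (1B, 1-aligned); 17..18  -- padding (1B); 18..20  hp  (2B, 2-aligned); 20..22  state  (2B, 2-aligned); 22..24  -- tail padding (2B); sizeof = 24, alignof = 8
0..24  e  (24B, 8-aligned)
24..28  a  (4B, 4-aligned)
28..41  b  (13B, 1-aligned)
41..42  c  (1B, 1-aligned)
42..44  -- padding (2B)
44..48  g  (4B, 4-aligned)
48..56  f  (8B, 8-aligned)
56..60  d  (4B, 4-aligned)
60..67  h  (7B, 1-aligned)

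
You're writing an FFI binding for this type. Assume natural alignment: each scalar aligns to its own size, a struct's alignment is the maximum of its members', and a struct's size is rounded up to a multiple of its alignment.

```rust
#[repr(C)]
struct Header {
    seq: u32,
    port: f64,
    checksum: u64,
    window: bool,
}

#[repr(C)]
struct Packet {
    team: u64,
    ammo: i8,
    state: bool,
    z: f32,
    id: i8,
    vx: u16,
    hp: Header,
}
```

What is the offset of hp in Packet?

24

Header: 0..4  seq  (4B, 4-aligned); 4..8  -- padding (4B); 8..16  port  (8B, 8-aligned); 16..24  checksum  (8B, 8-aligned); 24..25  window  (1B, 1-aligned); 25..32  -- tail padding (7B); sizeof = 32, alignof = 8
0..8  team  (8B, 8-aligned)
8..9  ammo  (1B, 1-aligned)
9..10  state  (1B, 1-aligned)
10..12  -- padding (2B)
12..16  z  (4B, 4-aligned)
16..17  id  (1B, 1-aligned)
17..18  -- padding (1B)
18..20  vx  (2B, 2-aligned)
20..24  -- padding (4B)
24..56  hp  (32B, 8-aligned)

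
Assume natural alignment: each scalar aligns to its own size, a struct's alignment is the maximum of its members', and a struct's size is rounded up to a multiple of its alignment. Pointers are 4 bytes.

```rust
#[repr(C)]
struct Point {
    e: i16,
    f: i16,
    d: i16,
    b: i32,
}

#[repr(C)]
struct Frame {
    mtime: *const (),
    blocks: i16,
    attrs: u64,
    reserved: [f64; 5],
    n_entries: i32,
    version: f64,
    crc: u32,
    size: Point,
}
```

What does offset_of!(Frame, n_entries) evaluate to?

Point: @0: e [2B, align 2] → 2; @2: f [2B, align 2] → 4; @4: d [2B, align 2] → 6; +2 pad (align 4); @8: b [4B, align 4] → 12; size 12, align 4
@0: mtime [4B, align 4] → 4
@4: blocks [2B, align 2] → 6
+2 pad (align 8)
@8: attrs [8B, align 8] → 16
@16: reserved [40B, align 8] → 56
@56: n_entries [4B, align 4] → 60

56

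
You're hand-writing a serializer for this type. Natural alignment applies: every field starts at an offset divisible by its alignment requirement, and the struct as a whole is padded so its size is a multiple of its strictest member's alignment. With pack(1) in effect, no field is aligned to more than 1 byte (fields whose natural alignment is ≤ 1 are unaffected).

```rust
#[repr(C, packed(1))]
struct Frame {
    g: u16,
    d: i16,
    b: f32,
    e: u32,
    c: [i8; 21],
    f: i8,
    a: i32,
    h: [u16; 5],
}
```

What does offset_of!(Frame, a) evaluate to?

g at 0 (size 2, align 1) → ends 2
d at 2 (size 2, align 1) → ends 4
b at 4 (size 4, align 1) → ends 8
e at 8 (size 4, align 1) → ends 12
c at 12 (size 21, align 1) → ends 33
f at 33 (size 1, align 1) → ends 34
a at 34 (size 4, align 1) → ends 38

34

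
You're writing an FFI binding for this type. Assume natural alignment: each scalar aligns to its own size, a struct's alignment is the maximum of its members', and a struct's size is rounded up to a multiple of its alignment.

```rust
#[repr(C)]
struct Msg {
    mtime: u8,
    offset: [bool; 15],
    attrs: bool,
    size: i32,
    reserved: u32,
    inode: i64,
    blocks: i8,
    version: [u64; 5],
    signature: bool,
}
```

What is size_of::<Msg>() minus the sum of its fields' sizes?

mtime at 0 (size 1, align 1) → ends 1
offset at 1 (size 15, align 1) → ends 16
attrs at 16 (size 1, align 1) → ends 17
pad 3 to align 4 for size
size at 20 (size 4, align 4) → ends 24
reserved at 24 (size 4, align 4) → ends 28
pad 4 to align 8 for inode
inode at 32 (size 8, align 8) → ends 40
blocks at 40 (size 1, align 1) → ends 41
pad 7 to align 8 for version
version at 48 (size 40, align 8) → ends 88
signature at 88 (size 1, align 1) → ends 89
tail pad 7 to reach multiple of 8
total 96 bytes, alignment 8
data bytes 75, size 96 → padding 21

21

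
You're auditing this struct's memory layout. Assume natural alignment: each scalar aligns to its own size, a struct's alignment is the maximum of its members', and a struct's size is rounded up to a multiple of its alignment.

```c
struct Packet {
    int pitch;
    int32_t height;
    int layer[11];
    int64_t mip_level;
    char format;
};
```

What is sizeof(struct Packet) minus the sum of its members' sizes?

11

@0: pitch [4B, align 4] → 4
@4: height [4B, align 4] → 8
@8: layer [44B, align 4] → 52
+4 pad (align 8)
@56: mip_level [8B, align 8] → 64
@64: format [1B, align 1] → 65
+7 tail pad (align 8)
size 72, align 8
data bytes 61, size 72 → padding 11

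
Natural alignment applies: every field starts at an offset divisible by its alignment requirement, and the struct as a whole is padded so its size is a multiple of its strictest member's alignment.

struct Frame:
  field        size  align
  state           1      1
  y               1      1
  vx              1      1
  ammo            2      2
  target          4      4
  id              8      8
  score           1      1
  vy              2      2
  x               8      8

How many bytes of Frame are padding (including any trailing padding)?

12

@0: state [1B, align 1] → 1
@1: y [1B, align 1] → 2
@2: vx [1B, align 1] → 3
+1 pad (align 2)
@4: ammo [2B, align 2] → 6
+2 pad (align 4)
@8: target [4B, align 4] → 12
+4 pad (align 8)
@16: id [8B, align 8] → 24
@24: score [1B, align 1] → 25
+1 pad (align 2)
@26: vy [2B, align 2] → 28
+4 pad (align 8)
@32: x [8B, align 8] → 40
size 40, align 8
data bytes 28, size 40 → padding 12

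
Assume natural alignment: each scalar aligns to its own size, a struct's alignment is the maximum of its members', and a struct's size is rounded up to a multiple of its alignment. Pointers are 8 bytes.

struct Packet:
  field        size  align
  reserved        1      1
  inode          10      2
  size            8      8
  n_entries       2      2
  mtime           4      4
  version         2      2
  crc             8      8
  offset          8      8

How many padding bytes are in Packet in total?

reserved at 0 (size 1, align 1) → ends 1
pad 1 to align 2 for inode
inode at 2 (size 10, align 2) → ends 12
pad 4 to align 8 for size
size at 16 (size 8, align 8) → ends 24
n_entries at 24 (size 2, align 2) → ends 26
pad 2 to align 4 for mtime
mtime at 28 (size 4, align 4) → ends 32
version at 32 (size 2, align 2) → ends 34
pad 6 to align 8 for crc
crc at 40 (size 8, align 8) → ends 48
offset at 48 (size 8, align 8) → ends 56
total 56 bytes, alignment 8
data bytes 43, size 56 → padding 13

13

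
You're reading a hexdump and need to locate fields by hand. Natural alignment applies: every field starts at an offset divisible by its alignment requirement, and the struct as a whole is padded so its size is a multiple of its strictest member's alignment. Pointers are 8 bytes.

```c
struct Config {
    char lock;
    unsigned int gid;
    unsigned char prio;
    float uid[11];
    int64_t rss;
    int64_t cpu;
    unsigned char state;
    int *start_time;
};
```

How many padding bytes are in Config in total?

13

@0: lock [1B, align 1] → 1
+3 pad (align 4)
@4: gid [4B, align 4] → 8
@8: prio [1B, align 1] → 9
+3 pad (align 4)
@12: uid [44B, align 4] → 56
@56: rss [8B, align 8] → 64
@64: cpu [8B, align 8] → 72
@72: state [1B, align 1] → 73
+7 pad (align 8)
@80: start_time [8B, align 8] → 88
size 88, align 8
data bytes 75, size 88 → padding 13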